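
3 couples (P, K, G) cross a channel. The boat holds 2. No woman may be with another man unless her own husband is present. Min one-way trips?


Label couples P, K, G (H = husband, W = wife).
Counting alone: 6 people, the boat carries 2 and someone must bring it back, so each round trip nets at most +1 on the far side until the last crossing → at least 9 trips. The jealousy constraint makes 9 impossible; the shortest valid schedule has 11:
1. WP+WK →  (far: WP,WK; near: HP,HK,HG,WG)
2. WP ←       (far: WK; near: HP,HK,HG,WP,WG)
3. WP+WG →  (far: WP,WK,WG; near: HP,HK,HG)
4. WP ←       (far: WK,WG; near: HP,HK,HG,WP)
5. HK+HG →  (far: HK,WK,HG,WG; near: HP,WP)
6. HK+WK ←  (far: HG,WG; near: HP,WP,HK,WK)
7. HP+HK →  (far: HP,HK,HG,WG; near: WP,WK)
8. WG ←       (far: HP,HK,HG; near: WP,WK,WG)
9. WP+WK →  (far: HP,WP,HK,WK,HG; near: WG)
10. HG ←      (far: HP,WP,HK,WK; near: HG,WG)
11. HG+WG → (far: all six; near: empty)
In every state each wife is either with her husband or with no other man.
Minimum trips = 11

11


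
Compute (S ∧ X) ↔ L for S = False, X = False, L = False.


S = False, X = False, L = False
Step 1: S ∧ X = False AND False = False
Step 2: (False) ↔ L: true when both sides have same truth value.
Result: False ↔ False = True

True


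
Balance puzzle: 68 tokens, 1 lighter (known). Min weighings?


Each weighing has 3 outcomes (left heavy / balance / right heavy), so k weighings distinguish at most 3^k cases; splitting into three near-equal groups achieves this.
Need 3^k ≥ 68: 3^3 = 27 < 68 ≤ 3^4 = 81
k = ⌈log₃(68)⌉ = 4

4


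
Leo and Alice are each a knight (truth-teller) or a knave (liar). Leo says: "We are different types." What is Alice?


Leo says: "We are different types."
Case 1: Leo is a Knight (truth-teller)
  Statement is true → they ARE different → Alice is a Knave
Case 2: Leo is a Knave (liar)
  Statement is false → they are NOT different → Alice is a Knave
In both cases, Alice is a Knave.

Knave


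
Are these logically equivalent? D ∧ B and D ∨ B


Expression 1: D ∧ B
Expression 2: D ∨ B
Truth table (D B | Expr1 Expr2):
  T T |   T     T
  T F |   F     T   ← differ
  F T |   F     T   ← differ
  F F |   F     F
Counterexample: D=T, B=F gives Expr1 = F but Expr2 = T, so the expressions are NOT logically equivalent.

No


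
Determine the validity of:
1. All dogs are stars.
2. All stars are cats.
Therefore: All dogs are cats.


Premise 1: All dogs are stars.
Premise 2: All stars are cats.
Conclusion: All dogs are cats.
Barbara syllogism (AAA-1): All A are B, All B are C → All A are C.
Middle term (stars) distributed in premise 2.

Valid


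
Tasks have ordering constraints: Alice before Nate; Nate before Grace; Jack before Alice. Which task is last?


Constraints: Alice before Nate; Nate before Grace; Jack before Alice
The last task can have nothing scheduled after it, so it must never appear on the left of a 'before'.
Tasks appearing before some other task: Alice, Nate, Jack.
The only task not in that list is Grace → it is last.

Grace


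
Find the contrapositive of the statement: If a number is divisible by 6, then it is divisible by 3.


Original: If a number is divisible by 6, then it is divisible by 3
Contrapositive: If ¬Q, then ¬P
Negate Q: not (it is divisible by 3)
Negate P: not (a number is divisible by 6)

If not (it is divisible by 3), then not (a number is divisible by 6).


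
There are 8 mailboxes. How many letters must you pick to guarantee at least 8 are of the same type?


Pigeonhole: to guarantee k in one of n categories, need (k-1)×n + 1.
k = 8, n = 8
Minimum = (8-1) × 8 + 1 = 7 × 8 + 1

57


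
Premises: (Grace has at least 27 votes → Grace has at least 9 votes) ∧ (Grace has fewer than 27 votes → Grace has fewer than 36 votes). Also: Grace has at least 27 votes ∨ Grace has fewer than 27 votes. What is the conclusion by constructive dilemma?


Constructive dilemma: (P → Q) ∧ (R → S), P ∨ R ⊢ Q ∨ S
Premise 1: Grace has at least 27 votes → Grace has at least 9 votes
Premise 2: Grace has fewer than 27 votes → Grace has fewer than 36 votes
Premise 3: Grace has at least 27 votes ∨ Grace has fewer than 27 votes
Case 1: Assuming Grace has at least 27 votes, then by Premise 1, Grace has at least 9 votes.
Case 2: Assuming Grace has fewer than 27 votes, then by Premise 2, Grace has fewer than 36 votes.
Since one of Grace has at least 27 votes or Grace has fewer than 27 votes must hold, we get Grace has at least 9 votes or Grace has fewer than 36 votes.

Grace has at least 9 votes or Grace has fewer than 36 votes.


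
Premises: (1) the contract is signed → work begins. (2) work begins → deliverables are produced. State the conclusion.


Hypothetical syllogism: P → Q, Q → R ⊢ P → R
Premise 1: the contract is signed → work begins
Premise 2: work begins → deliverables are produced
Chain the implications: the middle term (work begins) links the two.
Conclusion: If the contract is signed, then deliverables are produced.

If the contract is signed, then deliverables are produced.


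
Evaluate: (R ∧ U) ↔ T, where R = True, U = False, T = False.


R = True, U = False, T = False
Step 1: R ∧ U = True AND False = False
Step 2: (False) ↔ T: true when both sides have same truth value.
Result: False ↔ False = True

True


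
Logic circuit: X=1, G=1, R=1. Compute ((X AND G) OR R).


X AND G = 1&1 = 1
1 OR 1 = 1

1


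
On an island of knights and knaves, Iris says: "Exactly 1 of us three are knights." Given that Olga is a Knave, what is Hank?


Iris claims exactly 1 knights among Iris, Olga, Hank.
Given: Olga is a Knave.

Case 1: Iris is a Knight (tells truth)
  Then exactly 1 of the three are knights.
  Counting Iris, Olga: 1 knight(s) so far. Need 0 more → Hank = Knave.
Case 2: Iris is a Knave (lies)
  Then the count is NOT 1.
  If Hank = Knight, count = 1 = 1 → claim would be true, contradicts lie.
  If Hank = Knave, count = 0 ≠ 1 → lie confirmed ✓

Hank is a Knave.

Knave


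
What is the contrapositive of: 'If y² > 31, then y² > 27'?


Original: If y² > 31, then y² > 27
Contrapositive: If ¬Q, then ¬P
Negate Q: not (y² > 27)
Negate P: not (y² > 31)

If not (y² > 27), then not (y² > 31).


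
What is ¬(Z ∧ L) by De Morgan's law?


De Morgan's law: ¬(P ∧ Q) ≡ ¬P ∨ ¬Q
¬(Z ∧ L) = ¬Z ∨ ¬L

¬Z ∨ ¬L


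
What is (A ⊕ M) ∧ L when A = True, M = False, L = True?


A = True, M = False, L = True
Step 1: A ⊕ M = True XOR False = True
Step 2: True ∧ L = True AND True = True
XOR true when exactly one of A,M is true; then AND with L.

True


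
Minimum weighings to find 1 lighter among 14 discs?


Each weighing has 3 outcomes (left heavy / balance / right heavy), so k weighings distinguish at most 3^k cases; splitting into three near-equal groups achieves this.
Need 3^k ≥ 14: 3^2 = 9 < 14 ≤ 3^3 = 27
k = ⌈log₃(14)⌉ = 3

3


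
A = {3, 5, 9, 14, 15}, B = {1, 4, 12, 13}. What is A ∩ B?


A = {3, 5, 9, 14, 15}
B = {1, 4, 12, 13}
Operation: intersection
Elements in both: none

∅


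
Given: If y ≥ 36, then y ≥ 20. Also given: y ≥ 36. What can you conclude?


Modus ponens: P → Q, P ⊢ Q
P: y ≥ 36
Q: y ≥ 20
We have P → Q and P is true.
By modus ponens, Q must be true.

y ≥ 20


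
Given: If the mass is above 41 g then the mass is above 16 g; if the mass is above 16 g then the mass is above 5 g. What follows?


Hypothetical syllogism: P → Q, Q → R ⊢ P → R
Premise 1: the mass is above 41 g → the mass is above 16 g
Premise 2: the mass is above 16 g → the mass is above 5 g
Chain the implications: the middle term (the mass is above 16 g) links the two.
Conclusion: If the mass is above 41 g, then the mass is above 5 g.

If the mass is above 41 g, then the mass is above 5 g.


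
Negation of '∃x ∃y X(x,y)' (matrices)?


Original: ∃x ∃y X(x,y)
Rule: ¬∀→∃, ¬∃→∀, negate predicate.
Negation: ∀x ∀y ¬X(x,y)

∀x ∀y ¬X(x,y)


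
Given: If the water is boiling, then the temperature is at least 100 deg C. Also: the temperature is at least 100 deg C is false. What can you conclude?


Modus tollens: P → Q, ¬Q ⊢ ¬P
P: the water is boiling
Q: the temperature is at least 100 deg C
We have P → Q and Q is false.
By modus tollens, P must be false.

It is not the case that the water is boiling


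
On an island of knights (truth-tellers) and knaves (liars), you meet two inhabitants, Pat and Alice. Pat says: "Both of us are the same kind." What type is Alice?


Pat says: "Both of us are the same kind."
Case 1: Pat is a Knight (truth-teller)
  Statement is true → they ARE the same → Alice is also a Knight
Case 2: Pat is a Knave (liar)
  Statement is false → they are NOT the same → Alice is a Knight
In both cases, Alice is a Knight.

Knight


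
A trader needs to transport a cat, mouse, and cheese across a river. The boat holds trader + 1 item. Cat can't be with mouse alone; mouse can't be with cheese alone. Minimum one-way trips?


1. trader+mouse → 2. trader ← 3. trader+cat → 4. trader+mouse ← 5. trader+cheese → 6. trader ← 7. trader+mouse →
Minimum trips = 7

7


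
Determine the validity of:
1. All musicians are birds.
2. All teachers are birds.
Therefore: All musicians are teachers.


Premise 1: All musicians are birds.
Premise 2: All teachers are birds.
Conclusion: All musicians are teachers.
Fallacy: undistributed middle. birds is predicate in both.
Counterexample: musicians and teachers could be disjoint subsets of birds.

Invalid


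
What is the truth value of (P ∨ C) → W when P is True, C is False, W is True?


P = True, C = False, W = True
Step 1: P ∨ C = True OR False = True
Step 2: (True) → W: false only when antecedent=True and W=False.
Result: True

True


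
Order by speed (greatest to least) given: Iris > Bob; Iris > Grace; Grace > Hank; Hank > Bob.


Constraints: Iris > Bob; Iris > Grace; Grace > Hank; Hank > Bob
Method: at each step, the next-highest is the one remaining person who never appears on the smaller side of a constraint between remaining people.
  Step 1: remaining {Hank, Iris, Grace, Bob}; on the smaller side: {Hank, Grace, Bob} → Iris is next (Iris > Bob; Iris > Grace).
  Step 2: remaining {Hank, Grace, Bob}; on the smaller side: {Hank, Bob} → Grace is next (Grace > Hank).
  Step 3: remaining {Hank, Bob}; on the smaller side: {Bob} → Hank is next (Hank > Bob).
  Step 4: only Bob remains → lowest.
Final ranking (highest to lowest):

Iris > Grace > Hank > Bob


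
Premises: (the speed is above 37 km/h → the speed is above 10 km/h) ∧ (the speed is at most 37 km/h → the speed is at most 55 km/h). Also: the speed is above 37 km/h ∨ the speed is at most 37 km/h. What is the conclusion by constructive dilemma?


Constructive dilemma: (P → Q) ∧ (R → S), P ∨ R ⊢ Q ∨ S
Premise 1: the speed is above 37 km/h → the speed is above 10 km/h
Premise 2: the speed is at most 37 km/h → the speed is at most 55 km/h
Premise 3: the speed is above 37 km/h ∨ the speed is at most 37 km/h
Case 1: Assuming the speed is above 37 km/h, then by Premise 1, the speed is above 10 km/h.
Case 2: Assuming the speed is at most 37 km/h, then by Premise 2, the speed is at most 55 km/h.
Since one of the speed is above 37 km/h or the speed is at most 37 km/h must hold, we get the speed is above 10 km/h or the speed is at most 55 km/h.

The speed is above 10 km/h or the speed is at most 55 km/h.


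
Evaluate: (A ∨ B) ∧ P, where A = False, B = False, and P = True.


A = False, B = False, P = True
Step 1: A ∨ B = False OR False = False
Step 2: False ∧ P = False AND True = False
OR is true when at least one operand is true; AND requires both.

False


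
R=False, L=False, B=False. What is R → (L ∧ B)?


R = False, L = False, B = False
Expression: R → (L ∧ B)
Step 1: L ∧ B = False AND False = False
Step 2: R → (False) = False → False = True

True


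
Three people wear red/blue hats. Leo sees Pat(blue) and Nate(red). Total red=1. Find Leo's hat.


Total red = 1, seen red = 1
Own red = 1 - 1 = 0
Leo's hat is blue.

blue


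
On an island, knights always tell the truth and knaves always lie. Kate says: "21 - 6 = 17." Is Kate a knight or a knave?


Statement: "21 - 6 = 17."
Actual: 21 - 6 = 15
Claimed: 17
Statement is FALSE → Kate lies → Knave

Knave


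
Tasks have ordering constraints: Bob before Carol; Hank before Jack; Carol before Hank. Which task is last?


Constraints: Bob before Carol; Hank before Jack; Carol before Hank
The last task can have nothing scheduled after it, so it must never appear on the left of a 'before'.
Tasks appearing before some other task: Bob, Hank, Carol.
The only task not in that list is Jack → it is last.

Jack


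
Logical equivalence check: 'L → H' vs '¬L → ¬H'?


Expression 1: L → H
Expression 2: ¬L → ¬H
Truth table (L H | Expr1 Expr2):
  T T |   T     T
  T F |   F     T   ← differ
  F T |   T     F   ← differ
  F F |   T     T
Counterexample: L=T, H=F gives Expr1 = F but Expr2 = T, so the expressions are NOT logically equivalent.

No


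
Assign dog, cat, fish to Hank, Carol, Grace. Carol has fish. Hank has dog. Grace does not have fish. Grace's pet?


From clues:
  Carol → fish
  Hank → dog
By elimination, Grace gets the remaining.

cat


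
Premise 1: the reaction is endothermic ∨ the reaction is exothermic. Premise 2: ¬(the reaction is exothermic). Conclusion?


Disjunctive syllogism: P ∨ Q, ¬P ⊢ Q
Disjunction: the reaction is endothermic ∨ the reaction is exothermic
We know it is not the case that the reaction is exothermic.
By disjunctive syllogism, the other disjunct must be true.

The reaction is endothermic


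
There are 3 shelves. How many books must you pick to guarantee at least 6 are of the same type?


Pigeonhole: to guarantee k in one of n categories, need (k-1)×n + 1.
k = 6, n = 3
Minimum = (6-1) × 3 + 1 = 5 × 3 + 1

16


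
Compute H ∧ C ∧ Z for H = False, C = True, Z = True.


H = False, C = True, Z = True
Step 1: H ∧ C = False AND True = False
Step 2: (False) ∧ Z = (False) AND True = False
AND is true only when ALL operands are true.

False


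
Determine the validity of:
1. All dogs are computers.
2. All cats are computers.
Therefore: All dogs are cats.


Premise 1: All dogs are computers.
Premise 2: All cats are computers.
Conclusion: All dogs are cats.
Fallacy: undistributed middle. computers is predicate in both.
Counterexample: dogs and cats could be disjoint subsets of computers.

Invalid


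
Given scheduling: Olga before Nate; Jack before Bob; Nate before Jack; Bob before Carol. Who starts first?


Constraints: Olga before Nate; Jack before Bob; Nate before Jack; Bob before Carol
The first task can have nothing scheduled before it, so it must never appear on the right of a 'before'.
Tasks appearing after some 'before': Nate, Bob, Jack, Carol.
The only task not in that list is Olga → it is first.

Olga


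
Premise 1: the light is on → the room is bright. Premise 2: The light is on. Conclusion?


Modus ponens: P → Q, P ⊢ Q
P: the light is on
Q: the room is bright
We have P → Q and P is true.
By modus ponens, Q must be true.

The room is bright


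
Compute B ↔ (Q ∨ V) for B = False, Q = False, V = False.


B = False, Q = False, V = False
Step 1: Q ∨ V = False OR False = False
Step 2: B ↔ (False): true when both sides have same truth value.
Result: False ↔ False = True

True


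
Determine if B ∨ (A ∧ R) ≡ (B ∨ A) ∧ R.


Expression 1: B ∨ (A ∧ R)
Expression 2: (B ∨ A) ∧ R
Truth table (B A R | Expr1 Expr2):
  T T T |   T     T
  T T F |   T     F   ← differ
  T F T |   T     T
  T F F |   T     F   ← differ
  F T T |   T     T
  F T F |   F     F
  F F T |   F     F
  F F F |   F     F
Counterexample: B=T, A=T, R=F gives Expr1 = T but Expr2 = F, so the expressions are NOT logically equivalent.

No


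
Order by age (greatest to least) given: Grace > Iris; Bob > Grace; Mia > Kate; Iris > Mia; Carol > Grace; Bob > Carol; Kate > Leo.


Constraints: Grace > Iris; Bob > Grace; Mia > Kate; Iris > Mia; Carol > Grace; Bob > Carol; Kate > Leo
Method: at each step, the next-highest is the one remaining person who never appears on the smaller side of a constraint between remaining people.
  Step 1: remaining {Mia, Leo, Grace, Iris, Bob, Kate, Carol}; on the smaller side: {Mia, Leo, Grace, Iris, Kate, Carol} → Bob is next (Bob > Grace; Bob > Carol).
  Step 2: remaining {Mia, Leo, Grace, Iris, Kate, Carol}; on the smaller side: {Mia, Leo, Grace, Iris, Kate} → Carol is next (Carol > Grace).
  Step 3: remaining {Mia, Leo, Grace, Iris, Kate}; on the smaller side: {Mia, Leo, Iris, Kate} → Grace is next (Grace > Iris).
  Step 4: remaining {Mia, Leo, Iris, Kate}; on the smaller side: {Mia, Leo, Kate} → Iris is next (Iris > Mia).
  Step 5: remaining {Mia, Leo, Kate}; on the smaller side: {Leo, Kate} → Mia is next (Mia > Kate).
  Step 6: remaining {Leo, Kate}; on the smaller side: {Leo} → Kate is next (Kate > Leo).
  Step 7: only Leo remains → lowest.
Final ranking (highest to lowest):

Bob > Carol > Grace > Iris > Mia > Kate > Leo


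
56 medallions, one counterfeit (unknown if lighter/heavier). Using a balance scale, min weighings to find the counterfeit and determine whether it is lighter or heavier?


Let n = 56. 112 possibilities (n medallions × lighter/heavier); each weighing has 3 outcomes.
Bound for k weighings: say the first weighing puts j medallions on each pan. If it tips, the 2j weighed medallions remain suspects (each with a known direction) and k-1 weighings give 3^(k-1) outcomes; 3^(k-1) is odd, so 2j ≤ 3^(k-1) - 1. If it balances, the n - 2j unweighed medallions remain with direction unknown: 2(n - 2j) ≤ 3^(k-1) - 1 by the same parity argument. Adding, n ≤ (3^(k-1) - 1) + (3^(k-1) - 1)/2 = (3^k - 3)/2, and the classical three-group strategy achieves this (3 medallions in 2 weighings, 12 in 3, 39 in 4, 120 in 5).
So we need the smallest k with (3^k - 3)/2 ≥ 56.
k = 4: (3^4 - 3)/2 = 39 < 56 ✗
k = 5: (3^5 - 3)/2 = 120 ≥ 56 ✓

5


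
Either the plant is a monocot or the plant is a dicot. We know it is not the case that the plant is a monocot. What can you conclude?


Disjunctive syllogism: P ∨ Q, ¬P ⊢ Q
Disjunction: the plant is a monocot ∨ the plant is a dicot
We know it is not the case that the plant is a monocot.
By disjunctive syllogism, the other disjunct must be true.

The plant is a dicot


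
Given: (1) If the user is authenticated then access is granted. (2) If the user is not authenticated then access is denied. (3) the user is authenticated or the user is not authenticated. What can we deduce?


Constructive dilemma: (P → Q) ∧ (R → S), P ∨ R ⊢ Q ∨ S
Premise 1: the user is authenticated → access is granted
Premise 2: the user is not authenticated → access is denied
Premise 3: the user is authenticated ∨ the user is not authenticated
Case 1: Assuming the user is authenticated, then by Premise 1, access is granted.
Case 2: Assuming the user is not authenticated, then by Premise 2, access is denied.
Since one of the user is authenticated or the user is not authenticated must hold, we get access is granted or access is denied.

Access is granted or access is denied.


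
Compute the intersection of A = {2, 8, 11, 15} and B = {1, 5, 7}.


A = {2, 8, 11, 15}
B = {1, 5, 7}
Operation: intersection
Elements in both: none

∅


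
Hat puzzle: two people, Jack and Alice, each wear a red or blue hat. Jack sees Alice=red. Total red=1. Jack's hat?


Total red = 1, Alice = red
Red accounted for: 1
Remaining for Jack: 0
Jack's hat is blue.

blue


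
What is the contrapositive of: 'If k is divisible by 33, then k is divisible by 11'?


Original: If k is divisible by 33, then k is divisible by 11
Contrapositive: If ¬Q, then ¬P
Negate Q: not (k is divisible by 11)
Negate P: not (k is divisible by 33)

If not (k is divisible by 11), then not (k is divisible by 33).


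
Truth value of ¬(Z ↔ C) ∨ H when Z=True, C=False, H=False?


Z = True, C = False, H = False
Expression: ¬(Z ↔ C) ∨ H
Step 1: Z ↔ C = (True iff False) = False
Step 2: ¬(Z ↔ C) = NOT False = True
Step 3: (True) ∨ H = True OR False = True

True


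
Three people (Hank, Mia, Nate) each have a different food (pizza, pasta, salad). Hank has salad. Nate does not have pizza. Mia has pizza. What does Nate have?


From clues:
  Hank → salad
  Mia → pizza
By elimination, Nate gets the remaining.

pasta


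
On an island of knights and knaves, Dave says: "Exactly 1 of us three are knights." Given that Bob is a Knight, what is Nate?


Dave claims exactly 1 knights among Dave, Bob, Nate.
Given: Bob is a Knight.

Case 1: Dave is a Knight (tells truth)
  Then exactly 1 of the three are knights.
  Counting Dave, Bob: 2 knight(s) so far. Need -1 more → impossible.
Case 2: Dave is a Knave (lies)
  Then the count is NOT 1.
  If Nate = Knave, count = 1 = 1 → claim would be true, contradicts lie.
  If Nate = Knight, count = 2 ≠ 1 → lie confirmed ✓

Nate is a Knight.

Knight


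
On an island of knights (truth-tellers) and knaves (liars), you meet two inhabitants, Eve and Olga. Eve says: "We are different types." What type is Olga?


Eve says: "We are different types."
Case 1: Eve is a Knight (truth-teller)
  Statement is true → they ARE different → Olga is a Knave
Case 2: Eve is a Knave (liar)
  Statement is false → they are NOT different → Olga is a Knave
In both cases, Olga is a Knave.

Knave


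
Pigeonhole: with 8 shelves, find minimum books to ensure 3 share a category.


Pigeonhole: to guarantee k in one of n categories, need (k-1)×n + 1.
k = 3, n = 8
Minimum = (3-1) × 8 + 1 = 2 × 8 + 1

17


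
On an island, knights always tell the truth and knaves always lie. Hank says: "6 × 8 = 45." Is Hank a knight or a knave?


Statement: "6 × 8 = 45."
Actual: 6 × 8 = 48
Claimed: 45
Statement is FALSE → Hank lies → Knave

Knave


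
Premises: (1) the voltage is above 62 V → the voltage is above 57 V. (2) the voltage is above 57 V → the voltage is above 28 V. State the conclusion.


Hypothetical syllogism: P → Q, Q → R ⊢ P → R
Premise 1: the voltage is above 62 V → the voltage is above 57 V
Premise 2: the voltage is above 57 V → the voltage is above 28 V
Chain the implications: the middle term (the voltage is above 57 V) links the two.
Conclusion: If the voltage is above 62 V, then the voltage is above 28 V.

If the voltage is above 62 V, then the voltage is above 28 V.


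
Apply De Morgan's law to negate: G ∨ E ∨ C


De Morgan's law: ¬(P ∨ Q ∨ R) ≡ ¬P ∧ ¬Q ∧ ¬R
¬(G ∨ E ∨ C) = ¬G ∧ ¬E ∧ ¬C

¬G ∧ ¬E ∧ ¬C


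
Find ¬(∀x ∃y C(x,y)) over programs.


Original: ∀x ∃y C(x,y)
Rule: ¬∀→∃, ¬∃→∀, negate predicate.
Negation: ∃x ∀y ¬C(x,y)

∃x ∀y ¬C(x,y)


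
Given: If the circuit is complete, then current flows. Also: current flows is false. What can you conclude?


Modus tollens: P → Q, ¬Q ⊢ ¬P
P: the circuit is complete
Q: current flows
We have P → Q and Q is false.
By modus tollens, P must be false.

It is not the case that the circuit is complete


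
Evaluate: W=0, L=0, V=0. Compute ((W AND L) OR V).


W AND L = 0&0 = 0
0 OR 0 = 0

0


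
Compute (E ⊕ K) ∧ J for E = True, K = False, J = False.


E = True, K = False, J = False
Step 1: E ⊕ K = True XOR False = True
Step 2: True ∧ J = True AND False = False
XOR true when exactly one of E,K is true; then AND with J.

False


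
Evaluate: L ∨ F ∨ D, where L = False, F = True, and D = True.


L = False, F = True, D = True
Step 1: L ∨ F = False OR True = True
Step 2: True ∨ D = True OR True = True
OR is true when at least one operand is true.

True


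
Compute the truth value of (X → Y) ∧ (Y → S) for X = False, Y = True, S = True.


X = False, Y = True, S = True
Step 1: X → Y is false only when X=True and Y=False. Result: True
Step 2: Y → S is false only when Y=True and S=False. Result: True
Step 3: True ∧ True = True

True


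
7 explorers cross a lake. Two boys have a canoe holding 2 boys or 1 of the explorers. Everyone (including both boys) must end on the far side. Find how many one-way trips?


Per crossing of one of the explorers: boys→, one←, one of the explorers→, one← = 4 trips
7 × 4 = 28, + 1 final boys→ = 29
Minimum trips = 29

29


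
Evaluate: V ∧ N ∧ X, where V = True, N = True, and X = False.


V = True, N = True, X = False
Step 1: V ∧ N = True AND True = True
Step 2: (True) ∧ X = (True) AND False = False
AND is true only when ALL operands are true.

False


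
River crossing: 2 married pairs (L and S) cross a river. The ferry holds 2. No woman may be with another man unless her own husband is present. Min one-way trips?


Label couples L and S.
1. WL+WS → (far: WL,WS; near: HL,HS)
2. WL ←   (far: WS; near: HL,HS,WL)
3. HL+HS → (far: HL,HS,WS; near: WL)
4. HL ←   (far: HS,WS; near: HL,WL)  — HL returns, since WL is alone on near bank
5. HL+WL → (far: all four; near: empty)
Every state respects the constraint.
Minimum trips = 5

5


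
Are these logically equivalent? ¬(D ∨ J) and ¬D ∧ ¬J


Expression 1: ¬(D ∨ J)
Expression 2: ¬D ∧ ¬J
Truth table (D J | Expr1 Expr2):
  T T |   F     F
  T F |   F     F
  F T |   F     F
  F F |   T     T
All 4 rows agree, so the expressions are logically equivalent.

Yes


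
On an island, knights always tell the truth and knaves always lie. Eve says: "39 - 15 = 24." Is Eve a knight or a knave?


Statement: "39 - 15 = 24."
Actual: 39 - 15 = 24
Claimed: 24
Statement is TRUE → Eve tells the truth → Knight

Knight


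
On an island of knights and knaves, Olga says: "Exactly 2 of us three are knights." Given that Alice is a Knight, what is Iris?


Olga claims exactly 2 knights among Olga, Alice, Iris.
Given: Alice is a Knight.

Case 1: Olga is a Knight (tells truth)
  Then exactly 2 of the three are knights.
  Counting Olga, Alice: 2 knight(s) so far. Need 0 more → Iris = Knave.
Case 2: Olga is a Knave (lies)
  Then the count is NOT 2.
  If Iris = Knight, count = 2 = 2 → claim would be true, contradicts lie.
  If Iris = Knave, count = 1 ≠ 2 → lie confirmed ✓

Iris is a Knave.

Knave


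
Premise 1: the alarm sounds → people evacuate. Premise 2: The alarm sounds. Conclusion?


Modus ponens: P → Q, P ⊢ Q
P: the alarm sounds
Q: people evacuate
We have P → Q and P is true.
By modus ponens, Q must be true.

People evacuate


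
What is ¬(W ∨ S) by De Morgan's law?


De Morgan's law: ¬(P ∨ Q) ≡ ¬P ∧ ¬Q
¬(W ∨ S) = ¬W ∧ ¬S

¬W ∧ ¬S


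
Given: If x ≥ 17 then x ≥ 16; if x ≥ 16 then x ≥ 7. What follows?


Hypothetical syllogism: P → Q, Q → R ⊢ P → R
Premise 1: x ≥ 17 → x ≥ 16
Premise 2: x ≥ 16 → x ≥ 7
Chain the implications: the middle term (x ≥ 16) links the two.
Conclusion: If x ≥ 17, then x ≥ 7.

If x ≥ 17, then x ≥ 7.


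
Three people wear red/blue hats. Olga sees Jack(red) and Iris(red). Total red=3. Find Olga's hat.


Total red = 3, seen red = 2
Own red = 3 - 2 = 1
Olga's hat is red.

red


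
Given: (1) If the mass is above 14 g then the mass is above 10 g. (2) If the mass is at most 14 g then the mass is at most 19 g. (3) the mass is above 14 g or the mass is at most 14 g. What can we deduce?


Constructive dilemma: (P → Q) ∧ (R → S), P ∨ R ⊢ Q ∨ S
Premise 1: the mass is above 14 g → the mass is above 10 g
Premise 2: the mass is at most 14 g → the mass is at most 19 g
Premise 3: the mass is above 14 g ∨ the mass is at most 14 g
Case 1: Assuming the mass is above 14 g, then by Premise 1, the mass is above 10 g.
Case 2: Assuming the mass is at most 14 g, then by Premise 2, the mass is at most 19 g.
Since one of the mass is above 14 g or the mass is at most 14 g must hold, we get the mass is above 10 g or the mass is at most 19 g.

The mass is above 10 g or the mass is at most 19 g.


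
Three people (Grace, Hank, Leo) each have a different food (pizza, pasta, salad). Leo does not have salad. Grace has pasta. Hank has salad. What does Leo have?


From clues:
  Hank → salad
  Grace → pasta
By elimination, Leo gets the remaining.

pizza


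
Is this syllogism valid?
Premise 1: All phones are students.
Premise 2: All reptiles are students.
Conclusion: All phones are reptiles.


Premise 1: All phones are students.
Premise 2: All reptiles are students.
Conclusion: All phones are reptiles.
Fallacy: undistributed middle. students is predicate in both.
Counterexample: phones and reptiles could be disjoint subsets of students.

Invalid


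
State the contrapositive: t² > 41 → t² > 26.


Original: If t² > 41, then t² > 26
Contrapositive: If ¬Q, then ¬P
Negate Q: not (t² > 26)
Negate P: not (t² > 41)

If not (t² > 26), then not (t² > 41).


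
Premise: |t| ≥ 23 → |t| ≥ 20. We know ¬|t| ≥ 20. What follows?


Modus tollens: P → Q, ¬Q ⊢ ¬P
P: |t| ≥ 23
Q: |t| ≥ 20
We have P → Q and Q is false.
By modus tollens, P must be false.

It is not the case that |t| ≥ 23


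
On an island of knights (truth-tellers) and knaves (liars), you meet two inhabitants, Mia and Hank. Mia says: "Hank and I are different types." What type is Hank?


Mia says: "Hank and I are different types."
Case 1: Mia is a Knight (truth-teller)
  Statement is true → they ARE different → Hank is a Knave
Case 2: Mia is a Knave (liar)
  Statement is false → they are NOT different → Hank is a Knave
In both cases, Hank is a Knave.

Knave


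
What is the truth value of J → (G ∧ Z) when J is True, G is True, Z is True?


J = True, G = True, Z = True
Step 1: G ∧ Z = True AND True = True
Step 2: J → (True): false only when J=True and consequent=False.
Result: True

True


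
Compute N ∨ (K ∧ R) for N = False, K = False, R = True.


N = False, K = False, R = True
Step 1: K ∧ R = False AND True = False
Step 2: N ∨ False = False OR False = False
AND evaluated first (higher precedence); then OR applied.

False


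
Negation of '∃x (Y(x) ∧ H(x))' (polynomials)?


Original: ∃x (Y(x) ∧ H(x))
Rule: ¬∀→∃, ¬∃→∀, negate predicate.
Negation: ∀x (¬Y(x) ∨ ¬H(x))

∀x (¬Y(x) ∨ ¬H(x))


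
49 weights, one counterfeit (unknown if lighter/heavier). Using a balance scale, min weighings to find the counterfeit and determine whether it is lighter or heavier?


Let n = 49. 98 possibilities (n weights × lighter/heavier); each weighing has 3 outcomes.
Bound for k weighings: say the first weighing puts j weights on each pan. If it tips, the 2j weighed weights remain suspects (each with a known direction) and k-1 weighings give 3^(k-1) outcomes; 3^(k-1) is odd, so 2j ≤ 3^(k-1) - 1. If it balances, the n - 2j unweighed weights remain with direction unknown: 2(n - 2j) ≤ 3^(k-1) - 1 by the same parity argument. Adding, n ≤ (3^(k-1) - 1) + (3^(k-1) - 1)/2 = (3^k - 3)/2, and the classical three-group strategy achieves this (3 weights in 2 weighings, 12 in 3, 39 in 4, 120 in 5).
So we need the smallest k with (3^k - 3)/2 ≥ 49.
k = 4: (3^4 - 3)/2 = 39 < 49 ✗
k = 5: (3^5 - 3)/2 = 120 ≥ 49 ✓

5


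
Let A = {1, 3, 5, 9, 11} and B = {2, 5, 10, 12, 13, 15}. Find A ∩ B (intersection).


A = {1, 3, 5, 9, 11}
B = {2, 5, 10, 12, 13, 15}
Operation: intersection
Elements in both: 5

{5}


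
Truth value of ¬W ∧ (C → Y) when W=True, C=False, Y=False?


W = True, C = False, Y = False
Expression: ¬W ∧ (C → Y)
Step 1: ¬W = NOT True = False
Step 2: C → Y = False → False (false only if C=True, Y=False) = True
Step 3: (False) ∧ (True) = False AND True = False

False


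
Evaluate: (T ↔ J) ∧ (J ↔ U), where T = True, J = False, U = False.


T = True, J = False, U = False
Step 1: T ↔ J is true when T and J have the same value. Result: False
Step 2: J ↔ U is true when J and U have the same value. Result: True
Step 3: False ∧ True = False

False


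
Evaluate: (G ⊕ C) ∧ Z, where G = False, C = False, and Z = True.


G = False, C = False, Z = True
Step 1: G ⊕ C = False XOR False = False
Step 2: False ∧ Z = False AND True = False
XOR true when exactly one of G,C is true; then AND with Z.

False


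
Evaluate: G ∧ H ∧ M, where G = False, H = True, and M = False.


G = False, H = True, M = False
Step 1: G ∧ H = False AND True = False
Step 2: (False) ∧ M = (False) AND False = False
AND is true only when ALL operands are true.

False


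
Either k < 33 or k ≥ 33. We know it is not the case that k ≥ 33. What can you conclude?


Disjunctive syllogism: P ∨ Q, ¬P ⊢ Q
Disjunction: k < 33 ∨ k ≥ 33
We know it is not the case that k ≥ 33.
By disjunctive syllogism, the other disjunct must be true.

k < 33


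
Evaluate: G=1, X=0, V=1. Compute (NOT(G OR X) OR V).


G OR X = 1
NOT(1) = 0
0 OR 1 = 1

1


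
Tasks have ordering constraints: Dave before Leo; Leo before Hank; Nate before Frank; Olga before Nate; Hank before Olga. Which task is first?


Constraints: Dave before Leo; Leo before Hank; Nate before Frank; Olga before Nate; Hank before Olga
The first task can have nothing scheduled before it, so it must never appear on the right of a 'before'.
Tasks appearing after some 'before': Leo, Hank, Frank, Nate, Olga.
The only task not in that list is Dave → it is first.

Dave


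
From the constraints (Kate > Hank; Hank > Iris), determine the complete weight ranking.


Constraints: Kate > Hank; Hank > Iris
Method: at each step, the next-highest is the one remaining person who never appears on the smaller side of a constraint between remaining people.
  Step 1: remaining {Kate, Iris, Hank}; on the smaller side: {Iris, Hank} → Kate is next (Kate > Hank).
  Step 2: remaining {Iris, Hank}; on the smaller side: {Iris} → Hank is next (Hank > Iris).
  Step 3: only Iris remains → lowest.
Final ranking (highest to lowest):

Kate > Hank > Iris


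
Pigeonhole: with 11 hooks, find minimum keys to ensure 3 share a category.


Pigeonhole: to guarantee k in one of n categories, need (k-1)×n + 1.
k = 3, n = 11
Minimum = (3-1) × 11 + 1 = 2 × 11 + 1

23


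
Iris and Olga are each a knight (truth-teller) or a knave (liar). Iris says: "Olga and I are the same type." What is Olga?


Iris says: "Olga and I are the same type."
Case 1: Iris is a Knight (truth-teller)
  Statement is true → they ARE the same → Olga is also a Knight
Case 2: Iris is a Knave (liar)
  Statement is false → they are NOT the same → Olga is a Knight
In both cases, Olga is a Knight.

Knight


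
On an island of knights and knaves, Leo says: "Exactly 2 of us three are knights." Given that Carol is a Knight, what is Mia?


Leo claims exactly 2 knights among Leo, Carol, Mia.
Given: Carol is a Knight.

Case 1: Leo is a Knight (tells truth)
  Then exactly 2 of the three are knights.
  Counting Leo, Carol: 2 knight(s) so far. Need 0 more → Mia = Knave.
Case 2: Leo is a Knave (lies)
  Then the count is NOT 2.
  If Mia = Knight, count = 2 = 2 → claim would be true, contradicts lie.
  If Mia = Knave, count = 1 ≠ 2 → lie confirmed ✓

Mia is a Knave.

Knave


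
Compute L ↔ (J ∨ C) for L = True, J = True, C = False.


L = True, J = True, C = False
Step 1: J ∨ C = True OR False = True
Step 2: L ↔ (True): true when both sides have same truth value.
Result: True ↔ True = True

True


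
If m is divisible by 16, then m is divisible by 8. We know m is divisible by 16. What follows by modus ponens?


Modus ponens: P → Q, P ⊢ Q
P: m is divisible by 16
Q: m is divisible by 8
We have P → Q and P is true.
By modus ponens, Q must be true.

m is divisible by 8


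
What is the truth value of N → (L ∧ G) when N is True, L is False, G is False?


N = True, L = False, G = False
Step 1: L ∧ G = False AND False = False
Step 2: N → (False): false only when N=True and consequent=False.
Result: False

False


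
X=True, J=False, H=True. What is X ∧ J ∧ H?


X = True, J = False, H = True
Expression: X ∧ J ∧ H
Step 1: X ∧ J = True AND False = False
Step 2: (False) ∧ H = False AND True = False

False


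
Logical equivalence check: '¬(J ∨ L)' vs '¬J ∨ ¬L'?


Expression 1: ¬(J ∨ L)
Expression 2: ¬J ∨ ¬L
Truth table (J L | Expr1 Expr2):
  T T |   F     F
  T F |   F     T   ← differ
  F T |   F     T   ← differ
  F F |   T     T
Counterexample: J=T, L=F gives Expr1 = F but Expr2 = T, so the expressions are NOT logically equivalent.

No


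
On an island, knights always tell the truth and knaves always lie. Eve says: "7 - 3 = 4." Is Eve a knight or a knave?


Statement: "7 - 3 = 4."
Actual: 7 - 3 = 4
Claimed: 4
Statement is TRUE → Eve tells the truth → Knight

Knight


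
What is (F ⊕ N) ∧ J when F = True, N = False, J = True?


F = True, N = False, J = True
Step 1: F ⊕ N = True XOR False = True
Step 2: True ∧ J = True AND True = True
XOR true when exactly one of F,N is true; then AND with J.

True


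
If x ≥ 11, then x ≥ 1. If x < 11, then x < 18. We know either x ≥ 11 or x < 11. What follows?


Constructive dilemma: (P → Q) ∧ (R → S), P ∨ R ⊢ Q ∨ S
Premise 1: x ≥ 11 → x ≥ 1
Premise 2: x < 11 → x < 18
Premise 3: x ≥ 11 ∨ x < 11
Case 1: Assuming x ≥ 11, then by Premise 1, x ≥ 1.
Case 2: Assuming x < 11, then by Premise 2, x < 18.
Since one of x ≥ 11 or x < 11 must hold, we get x ≥ 1 or x < 18.

x ≥ 1 or x < 18.


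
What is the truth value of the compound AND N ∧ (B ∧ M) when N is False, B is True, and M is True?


N = False, B = True, M = True
Step 1: B ∧ M = True AND True = True
Step 2: N ∧ True = False AND True = False
AND is true only when ALL operands are true.

False


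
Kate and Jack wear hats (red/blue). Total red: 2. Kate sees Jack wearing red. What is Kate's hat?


Total red = 2, Jack = red
Red accounted for: 1
Remaining for Kate: 1
Kate's hat is red.

red


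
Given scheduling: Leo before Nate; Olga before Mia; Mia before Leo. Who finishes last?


Constraints: Leo before Nate; Olga before Mia; Mia before Leo
The last task can have nothing scheduled after it, so it must never appear on the left of a 'before'.
Tasks appearing before some other task: Leo, Olga, Mia.
The only task not in that list is Nate → it is last.

Nate


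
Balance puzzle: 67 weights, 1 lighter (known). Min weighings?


Each weighing has 3 outcomes (left heavy / balance / right heavy), so k weighings distinguish at most 3^k cases; splitting into three near-equal groups achieves this.
Need 3^k ≥ 67: 3^3 = 27 < 67 ≤ 3^4 = 81
k = ⌈log₃(67)⌉ = 4

4


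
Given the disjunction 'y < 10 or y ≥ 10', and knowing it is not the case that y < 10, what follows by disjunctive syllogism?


Disjunctive syllogism: P ∨ Q, ¬P ⊢ Q
Disjunction: y < 10 ∨ y ≥ 10
We know it is not the case that y < 10.
By disjunctive syllogism, the other disjunct must be true.

y ≥ 10


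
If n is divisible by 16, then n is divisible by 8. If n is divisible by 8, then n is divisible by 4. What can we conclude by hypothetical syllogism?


Hypothetical syllogism: P → Q, Q → R ⊢ P → R
Premise 1: n is divisible by 16 → n is divisible by 8
Premise 2: n is divisible by 8 → n is divisible by 4
Chain the implications: the middle term (n is divisible by 8) links the two.
Conclusion: If n is divisible by 16, then n is divisible by 4.

If n is divisible by 16, then n is divisible by 4.


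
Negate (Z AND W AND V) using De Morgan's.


De Morgan's law: ¬(P ∧ Q ∧ R) ≡ ¬P ∨ ¬Q ∨ ¬R
¬(Z ∧ W ∧ V) = ¬Z ∨ ¬W ∨ ¬V

¬Z ∨ ¬W ∨ ¬V
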